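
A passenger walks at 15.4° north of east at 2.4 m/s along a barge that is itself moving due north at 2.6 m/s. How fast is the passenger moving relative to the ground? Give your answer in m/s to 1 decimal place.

Taking east as x and north as y: barge velocity = (0.000, 2.600) m/s; passenger velocity relative to barge = (2.314, 0.637) m/s.
Velocity relative to ground = (0.000, 2.600) + (2.314, 0.637) = (2.314, 3.237) m/s.
Speed = |(2.314, 3.237)| = 3.979 m/s.

4.0 m/s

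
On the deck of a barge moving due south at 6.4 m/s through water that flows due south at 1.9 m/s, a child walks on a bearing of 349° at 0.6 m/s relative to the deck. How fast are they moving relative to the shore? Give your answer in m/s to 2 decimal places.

In east/north components (m/s): child relative to barge = (-0.114, 0.589); barge relative to water = (0.000, -6.400); water relative to ground = (0.000, -1.900).
Sum = (-0.114, -7.711) m/s.
Speed = |(-0.114, -7.711)| = 7.712 m/s.

7.71 m/s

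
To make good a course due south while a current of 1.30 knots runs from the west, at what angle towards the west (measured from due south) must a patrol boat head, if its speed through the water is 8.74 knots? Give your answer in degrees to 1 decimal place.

The current pushes perpendicular to the desired track; the heading must have a component into the current equal to 1.30 knots: 8.74 sin θ = 1.30.
sin θ = 0.1487, so θ = 8.554°.

8.6°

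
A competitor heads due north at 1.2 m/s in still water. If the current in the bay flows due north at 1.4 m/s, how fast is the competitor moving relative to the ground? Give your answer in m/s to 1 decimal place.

Taking east as x and north as y: velocity relative to the water = (0.000, 1.200) m/s; the water relative to ground = (0.000, 1.400) m/s.
Velocity relative to ground = (0.000, 1.200) + (0.000, 1.400) = (0.000, 2.600) m/s.
Speed = |(0.000, 2.600)| = 2.600 m/s.

2.6 m/s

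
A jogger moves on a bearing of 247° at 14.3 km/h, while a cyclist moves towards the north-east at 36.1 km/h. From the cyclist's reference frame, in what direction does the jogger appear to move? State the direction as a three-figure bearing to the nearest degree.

231°

Taking east as x and north as y: jogger velocity = (-13.163, -5.587) km/h; cyclist velocity = (25.527, 25.527) km/h.
Velocity of jogger relative to cyclist = (-13.163, -5.587) − (25.527, 25.527) = (-38.690, -31.114) km/h.
Bearing = atan2(-38.69, -31.11) = 231.19° clockwise from north.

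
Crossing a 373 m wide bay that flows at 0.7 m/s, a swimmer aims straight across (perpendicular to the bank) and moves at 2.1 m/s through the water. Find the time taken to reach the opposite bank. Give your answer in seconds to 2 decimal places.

The component of the swimmer's velocity perpendicular to the bank is 2.1 m/s.
Only the cross-stream component determines the crossing time; the current contributes nothing perpendicular to the bank.
Time = 373 / 2.100 = 177.619 s.

177.62 s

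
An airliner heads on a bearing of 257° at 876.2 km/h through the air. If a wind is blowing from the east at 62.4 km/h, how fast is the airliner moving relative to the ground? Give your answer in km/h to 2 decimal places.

937.11 km/h

Taking east as x and north as y: velocity relative to the air = (-853.743, -197.102) km/h; the air relative to ground = (-62.400, 0.000) km/h.
Velocity relative to ground = (-853.743, -197.102) + (-62.400, 0.000) = (-916.143, -197.102) km/h.
Speed = |(-916.143, -197.102)| = 937.106 km/h.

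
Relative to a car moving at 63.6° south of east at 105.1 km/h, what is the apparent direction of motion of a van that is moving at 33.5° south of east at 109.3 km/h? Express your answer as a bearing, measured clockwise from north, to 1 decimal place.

Taking east as x and north as y: van velocity = (91.144, -60.327) km/h; car velocity = (46.731, -94.139) km/h.
Velocity of van relative to car = (91.144, -60.327) − (46.731, -94.139) = (44.413, 33.813) km/h.
Bearing = atan2(44.41, 33.81) = 52.72° clockwise from north.

052.7°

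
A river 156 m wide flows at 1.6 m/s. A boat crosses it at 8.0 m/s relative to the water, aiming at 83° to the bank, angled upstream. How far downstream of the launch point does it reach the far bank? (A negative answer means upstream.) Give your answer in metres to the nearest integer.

12 m

Perpendicular speed = 7.940 m/s; crossing time = 156 / 7.940 = 19.646 s.
Net downstream speed = 0.625 m/s.
Drift = 0.625 × 19.646 = 12.280 m (downstream).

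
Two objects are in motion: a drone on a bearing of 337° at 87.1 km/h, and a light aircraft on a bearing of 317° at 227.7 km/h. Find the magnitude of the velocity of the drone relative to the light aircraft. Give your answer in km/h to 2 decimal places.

Taking east as x and north as y: drone velocity = (-34.033, 80.176) km/h; light aircraft velocity = (-155.291, 166.529) km/h.
Velocity of drone relative to light aircraft = (-34.033, 80.176) − (-155.291, 166.529) = (121.258, -86.353) km/h.
Magnitude = |(121.258, -86.353)| = 148.864 km/h.

148.86 km/h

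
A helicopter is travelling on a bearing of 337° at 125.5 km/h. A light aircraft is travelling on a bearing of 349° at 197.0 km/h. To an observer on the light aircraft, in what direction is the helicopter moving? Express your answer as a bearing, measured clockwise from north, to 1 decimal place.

188.4°

Taking east as x and north as y: helicopter velocity = (-49.037, 115.523) km/h; light aircraft velocity = (-37.589, 193.381) km/h.
Velocity of helicopter relative to light aircraft = (-49.037, 115.523) − (-37.589, 193.381) = (-11.447, -77.857) km/h.
Bearing = atan2(-11.45, -77.86) = 188.36° clockwise from north.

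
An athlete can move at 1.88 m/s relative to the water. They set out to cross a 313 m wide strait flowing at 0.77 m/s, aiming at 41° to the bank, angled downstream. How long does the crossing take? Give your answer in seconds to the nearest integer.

The component of the athlete's velocity perpendicular to the bank is 1.88 × sin 41° = 1.233 m/s.
The flow acts along the bank and has no component across it.
Time = 313 / 1.233 = 253.772 s.

254 s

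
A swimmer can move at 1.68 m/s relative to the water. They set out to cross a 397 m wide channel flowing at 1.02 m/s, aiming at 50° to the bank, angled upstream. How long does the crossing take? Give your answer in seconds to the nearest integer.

The component of the swimmer's velocity perpendicular to the bank is 1.68 × sin 50° = 1.287 m/s.
Only the cross-stream component determines the crossing time; the current contributes nothing perpendicular to the bank.
Time = 397 / 1.287 = 308.480 s.

308 s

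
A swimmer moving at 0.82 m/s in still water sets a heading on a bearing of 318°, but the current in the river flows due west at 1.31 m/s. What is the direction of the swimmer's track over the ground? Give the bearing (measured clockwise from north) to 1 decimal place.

288.2°

Taking east as x and north as y: velocity relative to the water = (-0.549, 0.609) m/s; the water relative to ground = (-1.310, 0.000) m/s.
Velocity relative to ground = (-0.549, 0.609) + (-1.310, 0.000) = (-1.859, 0.609) m/s.
Bearing = atan2(-1.86, 0.61) = 288.15° clockwise from north.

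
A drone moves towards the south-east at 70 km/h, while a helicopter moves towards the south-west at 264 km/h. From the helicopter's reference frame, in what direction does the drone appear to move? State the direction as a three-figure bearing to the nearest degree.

Taking east as x and north as y: drone velocity = (49.497, -49.497) km/h; helicopter velocity = (-186.676, -186.676) km/h.
Velocity of drone relative to helicopter = (49.497, -49.497) − (-186.676, -186.676) = (236.174, 137.179) km/h.
Bearing = atan2(236.17, 137.18) = 59.85° clockwise from north.

060°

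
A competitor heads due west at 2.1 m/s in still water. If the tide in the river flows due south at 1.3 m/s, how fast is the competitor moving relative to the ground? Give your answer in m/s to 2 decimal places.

Taking east as x and north as y: velocity relative to the water = (-2.100, 0.000) m/s; the water relative to ground = (0.000, -1.300) m/s.
Velocity relative to ground = (-2.100, 0.000) + (0.000, -1.300) = (-2.100, -1.300) m/s.
Speed = |(-2.100, -1.300)| = 2.470 m/s.

2.47 m/s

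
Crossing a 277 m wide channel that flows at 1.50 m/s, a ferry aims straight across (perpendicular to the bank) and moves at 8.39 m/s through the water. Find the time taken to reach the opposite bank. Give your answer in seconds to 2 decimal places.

33.02 s

The component of the ferry's velocity perpendicular to the bank is 8.39 m/s.
Only the cross-stream component determines the crossing time; the current contributes nothing perpendicular to the bank.
Time = 277 / 8.390 = 33.015 s.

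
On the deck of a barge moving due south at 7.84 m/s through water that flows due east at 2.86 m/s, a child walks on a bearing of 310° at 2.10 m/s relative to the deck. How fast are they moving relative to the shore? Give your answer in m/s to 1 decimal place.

6.6 m/s

In east/north components (m/s): child relative to barge = (-1.609, 1.350); barge relative to water = (0.000, -7.840); water relative to ground = (2.860, 0.000).
Sum = (1.251, -6.490) m/s.
Speed = |(1.251, -6.490)| = 6.610 m/s.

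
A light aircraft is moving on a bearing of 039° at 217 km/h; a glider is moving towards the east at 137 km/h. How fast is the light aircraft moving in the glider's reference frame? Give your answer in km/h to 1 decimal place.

Taking east as x and north as y: light aircraft velocity = (136.563, 168.641) km/h; glider velocity = (137.000, 0.000) km/h.
Velocity of light aircraft relative to glider = (136.563, 168.641) − (137.000, 0.000) = (-0.437, 168.641) km/h.
Magnitude = |(-0.437, 168.641)| = 168.641 km/h.

168.6 km/h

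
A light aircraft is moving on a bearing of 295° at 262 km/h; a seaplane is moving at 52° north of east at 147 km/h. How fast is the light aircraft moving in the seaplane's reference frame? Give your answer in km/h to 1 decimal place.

Taking east as x and north as y: light aircraft velocity = (-237.453, 110.726) km/h; seaplane velocity = (90.502, 115.838) km/h.
Velocity of light aircraft relative to seaplane = (-237.453, 110.726) − (90.502, 115.838) = (-327.955, -5.112) km/h.
Magnitude = |(-327.955, -5.112)| = 327.995 km/h.

328.0 km/h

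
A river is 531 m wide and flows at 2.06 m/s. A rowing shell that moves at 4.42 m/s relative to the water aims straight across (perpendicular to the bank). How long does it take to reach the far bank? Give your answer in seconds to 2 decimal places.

The component of the rowing shell's velocity perpendicular to the bank is 4.42 m/s.
The current is parallel to the bank, so it does not affect the crossing time.
Time = 531 / 4.420 = 120.136 s.

120.14 s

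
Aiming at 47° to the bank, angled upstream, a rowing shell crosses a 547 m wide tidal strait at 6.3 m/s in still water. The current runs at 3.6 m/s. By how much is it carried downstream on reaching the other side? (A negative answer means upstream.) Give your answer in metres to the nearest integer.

Perpendicular speed = 4.608 m/s; crossing time = 547 / 4.608 = 118.719 s.
Net downstream speed = -0.697 m/s.
Drift = -0.697 × 118.719 = -82.698 m (upstream).

-83 m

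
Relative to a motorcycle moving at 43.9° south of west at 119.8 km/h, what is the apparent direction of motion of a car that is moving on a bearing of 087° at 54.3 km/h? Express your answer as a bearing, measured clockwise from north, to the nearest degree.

Taking east as x and north as y: car velocity = (54.226, 2.842) km/h; motorcycle velocity = (-86.322, -83.070) km/h.
Velocity of car relative to motorcycle = (54.226, 2.842) − (-86.322, -83.070) = (140.548, 85.911) km/h.
Bearing = atan2(140.55, 85.91) = 58.56° clockwise from north.

059°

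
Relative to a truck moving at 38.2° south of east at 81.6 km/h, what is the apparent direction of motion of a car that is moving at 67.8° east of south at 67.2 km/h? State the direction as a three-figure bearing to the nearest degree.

356°

Taking east as x and north as y: car velocity = (62.219, -25.391) km/h; truck velocity = (64.126, -50.462) km/h.
Velocity of car relative to truck = (62.219, -25.391) − (64.126, -50.462) = (-1.907, 25.071) km/h.
Bearing = atan2(-1.91, 25.07) = 355.65° clockwise from north.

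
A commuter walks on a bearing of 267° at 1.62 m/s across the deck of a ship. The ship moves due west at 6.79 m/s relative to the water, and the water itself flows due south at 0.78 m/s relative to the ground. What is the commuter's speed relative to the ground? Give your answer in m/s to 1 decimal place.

8.5 m/s

In east/north components (m/s): commuter relative to ship = (-1.618, -0.085); ship relative to water = (-6.790, 0.000); water relative to ground = (0.000, -0.780).
Sum = (-8.408, -0.865) m/s.
Speed = |(-8.408, -0.865)| = 8.452 m/s.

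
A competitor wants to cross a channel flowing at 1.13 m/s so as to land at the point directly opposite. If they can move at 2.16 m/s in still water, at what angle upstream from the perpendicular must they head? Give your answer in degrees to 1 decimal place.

31.5°

To cancel the current, the upstream component of the competitor's velocity must equal the flow: 2.16 sin θ = 1.13.
sin θ = 1.13 / 2.16 = 0.5231.
θ = arcsin(0.5231) = 31.544°.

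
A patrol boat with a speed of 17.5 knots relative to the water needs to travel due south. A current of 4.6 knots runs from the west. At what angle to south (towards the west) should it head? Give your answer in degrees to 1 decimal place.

The current pushes perpendicular to the desired track; the heading must have a component into the current equal to 4.6 knots: 17.5 sin θ = 4.6.
sin θ = 0.2629, so θ = 15.240°.

15.2°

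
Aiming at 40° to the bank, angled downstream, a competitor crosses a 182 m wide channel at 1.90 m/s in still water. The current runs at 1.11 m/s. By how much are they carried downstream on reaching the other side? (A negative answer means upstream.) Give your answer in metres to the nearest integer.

Perpendicular speed = 1.221 m/s; crossing time = 182 / 1.221 = 149.022 s.
Net downstream speed = 2.565 m/s.
Drift = 2.565 × 149.022 = 382.314 m (downstream).

382 m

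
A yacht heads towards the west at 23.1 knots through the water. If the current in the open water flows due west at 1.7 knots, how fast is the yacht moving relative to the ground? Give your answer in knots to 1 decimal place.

Taking east as x and north as y: velocity relative to the water = (-23.100, 0.000) knots; the water relative to ground = (-1.700, 0.000) knots.
Velocity relative to ground = (-23.100, 0.000) + (-1.700, 0.000) = (-24.800, 0.000) knots.
Speed = |(-24.800, 0.000)| = 24.800 knots.

24.8 knots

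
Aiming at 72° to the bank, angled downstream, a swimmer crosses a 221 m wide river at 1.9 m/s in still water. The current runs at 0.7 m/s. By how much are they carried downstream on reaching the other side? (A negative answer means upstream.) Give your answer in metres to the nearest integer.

157 m

Perpendicular speed = 1.807 m/s; crossing time = 221 / 1.807 = 122.302 s.
Net downstream speed = 1.287 m/s.
Drift = 1.287 × 122.302 = 157.418 m (downstream).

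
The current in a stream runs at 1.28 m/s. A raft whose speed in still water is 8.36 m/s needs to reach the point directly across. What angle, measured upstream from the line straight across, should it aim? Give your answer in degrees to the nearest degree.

9°

To cancel the current, the upstream component of the raft's velocity must equal the flow: 8.36 sin θ = 1.28.
sin θ = 1.28 / 8.36 = 0.1531.
θ = arcsin(0.1531) = 8.807°.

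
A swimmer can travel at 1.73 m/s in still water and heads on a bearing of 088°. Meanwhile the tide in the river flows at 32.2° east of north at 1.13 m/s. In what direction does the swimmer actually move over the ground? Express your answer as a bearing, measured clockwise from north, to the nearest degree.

Taking east as x and north as y: velocity relative to the water = (1.729, 0.060) m/s; the water relative to ground = (0.602, 0.956) m/s.
Velocity relative to ground = (1.729, 0.060) + (0.602, 0.956) = (2.331, 1.017) m/s.
Bearing = atan2(2.33, 1.02) = 66.44° clockwise from north.

066°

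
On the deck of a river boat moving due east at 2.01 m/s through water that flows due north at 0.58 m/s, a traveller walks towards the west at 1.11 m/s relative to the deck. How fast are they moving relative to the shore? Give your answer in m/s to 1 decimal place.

In east/north components (m/s): traveller relative to river boat = (-1.110, 0.000); river boat relative to water = (2.010, 0.000); water relative to ground = (0.000, 0.580).
Sum = (0.900, 0.580) m/s.
Speed = |(0.900, 0.580)| = 1.071 m/s.

1.1 m/s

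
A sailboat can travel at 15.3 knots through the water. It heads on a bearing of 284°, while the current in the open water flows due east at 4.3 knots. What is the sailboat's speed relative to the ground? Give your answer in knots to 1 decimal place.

Taking east as x and north as y: velocity relative to the water = (-14.846, 3.701) knots; the water relative to ground = (4.300, 0.000) knots.
Velocity relative to ground = (-14.846, 3.701) + (4.300, 0.000) = (-10.546, 3.701) knots.
Speed = |(-10.546, 3.701)| = 11.176 knots.

11.2 knots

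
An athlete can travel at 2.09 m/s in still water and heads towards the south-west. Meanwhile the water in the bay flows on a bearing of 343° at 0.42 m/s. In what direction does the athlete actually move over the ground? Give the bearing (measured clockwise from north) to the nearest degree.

236°

Taking east as x and north as y: velocity relative to the water = (-1.478, -1.478) m/s; the water relative to ground = (-0.123, 0.402) m/s.
Velocity relative to ground = (-1.478, -1.478) + (-0.123, 0.402) = (-1.601, -1.076) m/s.
Bearing = atan2(-1.60, -1.08) = 236.08° clockwise from north.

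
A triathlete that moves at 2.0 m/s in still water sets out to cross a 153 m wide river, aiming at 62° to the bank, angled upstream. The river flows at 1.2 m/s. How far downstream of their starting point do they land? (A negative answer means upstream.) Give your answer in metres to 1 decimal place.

22.6 m

Perpendicular speed = 1.766 m/s; crossing time = 153 / 1.766 = 86.642 s.
Net downstream speed = 0.261 m/s.
Drift = 0.261 × 86.642 = 22.618 m (downstream).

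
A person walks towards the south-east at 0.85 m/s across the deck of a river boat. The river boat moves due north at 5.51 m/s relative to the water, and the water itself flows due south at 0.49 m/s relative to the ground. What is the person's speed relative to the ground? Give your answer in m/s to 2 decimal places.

4.46 m/s

In east/north components (m/s): person relative to river boat = (0.601, -0.601); river boat relative to water = (0.000, 5.510); water relative to ground = (0.000, -0.490).
Sum = (0.601, 4.419) m/s.
Speed = |(0.601, 4.419)| = 4.460 m/s.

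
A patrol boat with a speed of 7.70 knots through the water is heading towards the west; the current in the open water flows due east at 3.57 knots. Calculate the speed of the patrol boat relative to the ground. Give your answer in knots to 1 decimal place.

Taking east as x and north as y: velocity relative to the water = (-7.700, 0.000) knots; the water relative to ground = (3.570, 0.000) knots.
Velocity relative to ground = (-7.700, 0.000) + (3.570, 0.000) = (-4.130, 0.000) knots.
Speed = |(-4.130, 0.000)| = 4.130 knots.

4.1 knots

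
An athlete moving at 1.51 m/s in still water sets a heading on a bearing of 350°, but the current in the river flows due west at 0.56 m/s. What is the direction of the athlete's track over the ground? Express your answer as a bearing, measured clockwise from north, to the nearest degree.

331°

Taking east as x and north as y: velocity relative to the water = (-0.262, 1.487) m/s; the water relative to ground = (-0.560, 0.000) m/s.
Velocity relative to ground = (-0.262, 1.487) + (-0.560, 0.000) = (-0.822, 1.487) m/s.
Bearing = atan2(-0.82, 1.49) = 331.06° clockwise from north.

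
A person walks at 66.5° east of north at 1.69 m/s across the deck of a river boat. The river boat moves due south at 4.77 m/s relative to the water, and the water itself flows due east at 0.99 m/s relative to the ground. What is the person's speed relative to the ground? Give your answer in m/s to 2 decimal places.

4.82 m/s

In east/north components (m/s): person relative to river boat = (1.550, 0.674); river boat relative to water = (0.000, -4.770); water relative to ground = (0.990, 0.000).
Sum = (2.540, -4.096) m/s.
Speed = |(2.540, -4.096)| = 4.820 m/s.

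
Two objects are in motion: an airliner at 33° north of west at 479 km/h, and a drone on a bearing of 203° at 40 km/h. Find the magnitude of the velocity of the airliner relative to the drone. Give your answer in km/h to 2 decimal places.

Taking east as x and north as y: airliner velocity = (-401.723, 260.882) km/h; drone velocity = (-15.629, -36.820) km/h.
Velocity of airliner relative to drone = (-401.723, 260.882) − (-15.629, -36.820) = (-386.094, 297.702) km/h.
Magnitude = |(-386.094, 297.702)| = 487.540 km/h.

487.54 km/h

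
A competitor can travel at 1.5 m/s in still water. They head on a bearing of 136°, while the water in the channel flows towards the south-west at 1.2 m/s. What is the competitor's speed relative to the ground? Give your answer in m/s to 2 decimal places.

1.94 m/s

Taking east as x and north as y: velocity relative to the water = (1.042, -1.079) m/s; the water relative to ground = (-0.849, -0.849) m/s.
Velocity relative to ground = (1.042, -1.079) + (-0.849, -0.849) = (0.193, -1.928) m/s.
Speed = |(0.193, -1.928)| = 1.937 m/s.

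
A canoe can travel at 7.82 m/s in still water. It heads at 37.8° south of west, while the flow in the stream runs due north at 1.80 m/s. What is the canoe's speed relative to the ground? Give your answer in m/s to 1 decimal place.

Taking east as x and north as y: velocity relative to the water = (-6.179, -4.793) m/s; the water relative to ground = (0.000, 1.800) m/s.
Velocity relative to ground = (-6.179, -4.793) + (0.000, 1.800) = (-6.179, -2.993) m/s.
Speed = |(-6.179, -2.993)| = 6.866 m/s.

6.9 m/s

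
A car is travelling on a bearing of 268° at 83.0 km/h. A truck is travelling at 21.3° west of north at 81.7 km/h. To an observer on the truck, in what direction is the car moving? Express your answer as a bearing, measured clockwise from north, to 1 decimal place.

214.0°

Taking east as x and north as y: car velocity = (-82.949, -2.897) km/h; truck velocity = (-29.678, 76.119) km/h.
Velocity of car relative to truck = (-82.949, -2.897) − (-29.678, 76.119) = (-53.272, -79.016) km/h.
Bearing = atan2(-53.27, -79.02) = 213.99° clockwise from north.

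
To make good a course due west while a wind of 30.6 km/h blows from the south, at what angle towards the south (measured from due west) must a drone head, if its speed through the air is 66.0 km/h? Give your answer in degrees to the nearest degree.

The wind pushes perpendicular to the desired track; the heading must have a component into the wind equal to 30.6 km/h: 66.0 sin θ = 30.6.
sin θ = 0.4636, so θ = 27.622°.

28°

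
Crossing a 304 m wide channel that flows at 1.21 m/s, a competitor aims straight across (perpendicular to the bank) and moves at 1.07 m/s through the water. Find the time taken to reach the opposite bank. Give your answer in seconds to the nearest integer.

284 s

The component of the competitor's velocity perpendicular to the bank is 1.07 m/s.
The flow acts along the bank and has no component across it.
Time = 304 / 1.070 = 284.112 s.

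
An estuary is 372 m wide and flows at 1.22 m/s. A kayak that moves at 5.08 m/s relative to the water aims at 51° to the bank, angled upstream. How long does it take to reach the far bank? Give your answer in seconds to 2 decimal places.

The component of the kayak's velocity perpendicular to the bank is 5.08 × sin 51° = 3.948 m/s.
The current is parallel to the bank, so it does not affect the crossing time.
Time = 372 / 3.948 = 94.227 s.

94.23 s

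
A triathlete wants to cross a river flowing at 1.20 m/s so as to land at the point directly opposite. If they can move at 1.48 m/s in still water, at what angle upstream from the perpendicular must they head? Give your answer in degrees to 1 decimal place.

54.2°

To cancel the current, the upstream component of the triathlete's velocity must equal the flow: 1.48 sin θ = 1.20.
sin θ = 1.20 / 1.48 = 0.8108.
θ = arcsin(0.8108) = 54.175°.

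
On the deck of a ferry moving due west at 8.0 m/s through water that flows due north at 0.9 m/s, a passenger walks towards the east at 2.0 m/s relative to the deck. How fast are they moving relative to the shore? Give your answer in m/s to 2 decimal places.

In east/north components (m/s): passenger relative to ferry = (2.000, 0.000); ferry relative to water = (-8.000, 0.000); water relative to ground = (0.000, 0.900).
Sum = (-6.000, 0.900) m/s.
Speed = |(-6.000, 0.900)| = 6.067 m/s.

6.07 m/s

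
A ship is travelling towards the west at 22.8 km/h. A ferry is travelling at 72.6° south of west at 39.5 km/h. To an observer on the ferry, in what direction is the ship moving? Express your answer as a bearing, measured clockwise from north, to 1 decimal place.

343.7°

Taking east as x and north as y: ship velocity = (-22.800, 0.000) km/h; ferry velocity = (-11.812, -37.692) km/h.
Velocity of ship relative to ferry = (-22.800, 0.000) − (-11.812, -37.692) = (-10.988, 37.692) km/h.
Bearing = atan2(-10.99, 37.69) = 343.75° clockwise from north.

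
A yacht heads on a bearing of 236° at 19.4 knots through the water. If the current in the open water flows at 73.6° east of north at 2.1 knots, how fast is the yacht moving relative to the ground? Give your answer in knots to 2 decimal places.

Taking east as x and north as y: velocity relative to the water = (-16.083, -10.848) knots; the water relative to ground = (2.015, 0.593) knots.
Velocity relative to ground = (-16.083, -10.848) + (2.015, 0.593) = (-14.069, -10.255) knots.
Speed = |(-14.069, -10.255)| = 17.410 knots.

17.41 knots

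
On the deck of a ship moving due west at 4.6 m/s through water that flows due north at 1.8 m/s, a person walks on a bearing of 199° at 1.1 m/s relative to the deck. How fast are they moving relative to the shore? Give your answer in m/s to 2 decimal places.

In east/north components (m/s): person relative to ship = (-0.358, -1.040); ship relative to water = (-4.600, 0.000); water relative to ground = (0.000, 1.800).
Sum = (-4.958, 0.760) m/s.
Speed = |(-4.958, 0.760)| = 5.016 m/s.

5.02 m/s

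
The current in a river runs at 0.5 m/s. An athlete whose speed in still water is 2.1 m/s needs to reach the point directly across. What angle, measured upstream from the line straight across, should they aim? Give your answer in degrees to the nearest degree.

14°

To cancel the current, the upstream component of the athlete's velocity must equal the flow: 2.1 sin θ = 0.5.
sin θ = 0.5 / 2.1 = 0.2381.
θ = arcsin(0.2381) = 13.774°.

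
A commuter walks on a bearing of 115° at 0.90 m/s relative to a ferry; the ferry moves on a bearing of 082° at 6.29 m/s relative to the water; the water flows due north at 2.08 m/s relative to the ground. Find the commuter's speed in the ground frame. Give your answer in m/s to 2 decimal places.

In east/north components (m/s): commuter relative to ferry = (0.816, -0.380); ferry relative to water = (6.229, 0.875); water relative to ground = (0.000, 2.080).
Sum = (7.044, 2.575) m/s.
Speed = |(7.044, 2.575)| = 7.500 m/s.

7.50 m/s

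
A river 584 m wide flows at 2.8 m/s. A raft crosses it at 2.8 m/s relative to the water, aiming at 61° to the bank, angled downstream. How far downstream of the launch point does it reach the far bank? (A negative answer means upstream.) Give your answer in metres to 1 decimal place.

Perpendicular speed = 2.449 m/s; crossing time = 584 / 2.449 = 238.471 s.
Net downstream speed = 4.157 m/s.
Drift = 4.157 × 238.471 = 991.435 m (downstream).

991.4 m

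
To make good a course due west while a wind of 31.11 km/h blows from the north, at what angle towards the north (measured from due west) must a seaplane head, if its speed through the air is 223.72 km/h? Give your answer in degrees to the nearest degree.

The wind pushes perpendicular to the desired track; the heading must have a component into the wind equal to 31.11 km/h: 223.72 sin θ = 31.11.
sin θ = 0.1391, so θ = 7.993°.

8°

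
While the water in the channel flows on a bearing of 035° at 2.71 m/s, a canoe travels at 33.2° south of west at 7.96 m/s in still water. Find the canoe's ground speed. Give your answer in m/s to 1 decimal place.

5.5 m/s

Taking east as x and north as y: velocity relative to the water = (-6.661, -4.359) m/s; the water relative to ground = (1.554, 2.220) m/s.
Velocity relative to ground = (-6.661, -4.359) + (1.554, 2.220) = (-5.106, -2.139) m/s.
Speed = |(-5.106, -2.139)| = 5.536 m/s.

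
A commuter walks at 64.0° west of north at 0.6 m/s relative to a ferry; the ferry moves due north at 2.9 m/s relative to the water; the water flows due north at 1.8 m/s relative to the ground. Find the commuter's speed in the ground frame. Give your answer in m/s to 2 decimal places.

In east/north components (m/s): commuter relative to ferry = (-0.539, 0.263); ferry relative to water = (0.000, 2.900); water relative to ground = (0.000, 1.800).
Sum = (-0.539, 4.963) m/s.
Speed = |(-0.539, 4.963)| = 4.992 m/s.

4.99 m/s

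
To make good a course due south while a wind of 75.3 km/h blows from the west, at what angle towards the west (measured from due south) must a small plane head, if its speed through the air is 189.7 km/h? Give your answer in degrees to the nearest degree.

23°

The wind pushes perpendicular to the desired track; the heading must have a component into the wind equal to 75.3 km/h: 189.7 sin θ = 75.3.
sin θ = 0.3969, so θ = 23.387°.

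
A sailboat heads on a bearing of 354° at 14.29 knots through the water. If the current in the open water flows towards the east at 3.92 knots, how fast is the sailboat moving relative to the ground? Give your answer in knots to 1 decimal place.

Taking east as x and north as y: velocity relative to the water = (-1.494, 14.212) knots; the water relative to ground = (3.920, 0.000) knots.
Velocity relative to ground = (-1.494, 14.212) + (3.920, 0.000) = (2.426, 14.212) knots.
Speed = |(2.426, 14.212)| = 14.417 knots.

14.4 knots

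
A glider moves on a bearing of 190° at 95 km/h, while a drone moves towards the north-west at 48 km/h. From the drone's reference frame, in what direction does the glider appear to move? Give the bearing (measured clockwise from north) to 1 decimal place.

Taking east as x and north as y: glider velocity = (-16.497, -93.557) km/h; drone velocity = (-33.941, 33.941) km/h.
Velocity of glider relative to drone = (-16.497, -93.557) − (-33.941, 33.941) = (17.445, -127.498) km/h.
Bearing = atan2(17.44, -127.50) = 172.21° clockwise from north.

172.2°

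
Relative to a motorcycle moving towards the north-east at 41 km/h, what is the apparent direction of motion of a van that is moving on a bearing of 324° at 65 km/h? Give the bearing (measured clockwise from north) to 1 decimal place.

289.3°

Taking east as x and north as y: van velocity = (-38.206, 52.586) km/h; motorcycle velocity = (28.991, 28.991) km/h.
Velocity of van relative to motorcycle = (-38.206, 52.586) − (28.991, 28.991) = (-67.197, 23.595) km/h.
Bearing = atan2(-67.20, 23.59) = 289.35° clockwise from north.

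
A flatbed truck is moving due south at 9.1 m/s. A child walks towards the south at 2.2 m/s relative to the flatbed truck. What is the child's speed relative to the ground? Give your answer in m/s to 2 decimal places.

11.30 m/s

Taking east as x and north as y: flatbed truck velocity = (0.000, -9.100) m/s; child velocity relative to flatbed truck = (0.000, -2.200) m/s.
Velocity relative to ground = (0.000, -9.100) + (0.000, -2.200) = (0.000, -11.300) m/s.
Speed = |(0.000, -11.300)| = 11.300 m/s.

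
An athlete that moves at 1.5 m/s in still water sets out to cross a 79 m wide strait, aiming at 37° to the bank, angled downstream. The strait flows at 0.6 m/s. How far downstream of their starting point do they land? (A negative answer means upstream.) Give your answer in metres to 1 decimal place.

157.3 m

Perpendicular speed = 0.903 m/s; crossing time = 79 / 0.903 = 87.513 s.
Net downstream speed = 1.798 m/s.
Drift = 1.798 × 87.513 = 157.344 m (downstream).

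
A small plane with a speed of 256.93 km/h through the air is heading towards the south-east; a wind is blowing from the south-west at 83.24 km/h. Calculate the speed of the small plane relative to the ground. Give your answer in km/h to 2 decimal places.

Taking east as x and north as y: velocity relative to the air = (181.677, -181.677) km/h; the air relative to ground = (58.860, 58.860) km/h.
Velocity relative to ground = (181.677, -181.677) + (58.860, 58.860) = (240.537, -122.817) km/h.
Speed = |(240.537, -122.817)| = 270.078 km/h.

270.08 km/h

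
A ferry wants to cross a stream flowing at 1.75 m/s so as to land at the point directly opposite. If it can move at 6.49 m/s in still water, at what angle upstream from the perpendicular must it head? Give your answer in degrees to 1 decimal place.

15.6°

To cancel the current, the upstream component of the ferry's velocity must equal the flow: 6.49 sin θ = 1.75.
sin θ = 1.75 / 6.49 = 0.2696.
θ = arcsin(0.2696) = 15.643°.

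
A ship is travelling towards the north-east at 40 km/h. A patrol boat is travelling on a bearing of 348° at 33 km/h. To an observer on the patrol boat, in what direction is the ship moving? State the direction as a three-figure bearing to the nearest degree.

096°

Taking east as x and north as y: ship velocity = (28.284, 28.284) km/h; patrol boat velocity = (-6.861, 32.279) km/h.
Velocity of ship relative to patrol boat = (28.284, 28.284) − (-6.861, 32.279) = (35.145, -3.995) km/h.
Bearing = atan2(35.15, -3.99) = 96.48° clockwise from north.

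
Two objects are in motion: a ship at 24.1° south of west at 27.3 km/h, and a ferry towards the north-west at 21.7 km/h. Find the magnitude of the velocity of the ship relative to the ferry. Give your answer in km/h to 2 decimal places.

Taking east as x and north as y: ship velocity = (-24.920, -11.147) km/h; ferry velocity = (-15.344, 15.344) km/h.
Velocity of ship relative to ferry = (-24.920, -11.147) − (-15.344, 15.344) = (-9.576, -26.492) km/h.
Magnitude = |(-9.576, -26.492)| = 28.169 km/h.

28.17 km/h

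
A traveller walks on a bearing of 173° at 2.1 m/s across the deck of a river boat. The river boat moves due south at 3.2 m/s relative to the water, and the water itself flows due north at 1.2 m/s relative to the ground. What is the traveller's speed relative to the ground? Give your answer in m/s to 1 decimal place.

In east/north components (m/s): traveller relative to river boat = (0.256, -2.084); river boat relative to water = (0.000, -3.200); water relative to ground = (0.000, 1.200).
Sum = (0.256, -4.084) m/s.
Speed = |(0.256, -4.084)| = 4.092 m/s.

4.1 m/s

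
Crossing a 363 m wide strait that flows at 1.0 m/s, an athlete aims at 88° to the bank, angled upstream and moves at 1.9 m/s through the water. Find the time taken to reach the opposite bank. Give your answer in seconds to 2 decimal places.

The component of the athlete's velocity perpendicular to the bank is 1.9 × sin 88° = 1.899 m/s.
The flow acts along the bank and has no component across it.
Time = 363 / 1.899 = 191.169 s.

191.17 s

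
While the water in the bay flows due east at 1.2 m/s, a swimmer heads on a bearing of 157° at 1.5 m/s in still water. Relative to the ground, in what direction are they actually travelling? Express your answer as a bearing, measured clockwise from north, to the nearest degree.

128°

Taking east as x and north as y: velocity relative to the water = (0.586, -1.381) m/s; the water relative to ground = (1.200, 0.000) m/s.
Velocity relative to ground = (0.586, -1.381) + (1.200, 0.000) = (1.786, -1.381) m/s.
Bearing = atan2(1.79, -1.38) = 127.71° clockwise from north.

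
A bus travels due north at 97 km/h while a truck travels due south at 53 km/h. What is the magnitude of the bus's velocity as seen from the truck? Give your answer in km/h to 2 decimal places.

150.00 km/h

Taking east as x and north as y: bus velocity = (0.000, 97.000) km/h; truck velocity = (0.000, -53.000) km/h.
Velocity of bus relative to truck = (0.000, 97.000) − (0.000, -53.000) = (0.000, 150.000) km/h.
Magnitude = |(0.000, 150.000)| = 150.000 km/h.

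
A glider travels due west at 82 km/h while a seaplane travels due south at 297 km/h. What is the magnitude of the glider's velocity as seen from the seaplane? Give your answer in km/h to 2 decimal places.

308.11 km/h

Taking east as x and north as y: glider velocity = (-82.000, 0.000) km/h; seaplane velocity = (0.000, -297.000) km/h.
Velocity of glider relative to seaplane = (-82.000, 0.000) − (0.000, -297.000) = (-82.000, 297.000) km/h.
Magnitude = |(-82.000, 297.000)| = 308.112 km/h.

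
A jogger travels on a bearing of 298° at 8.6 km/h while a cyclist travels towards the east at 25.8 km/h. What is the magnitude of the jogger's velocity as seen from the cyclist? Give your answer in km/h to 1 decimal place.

Taking east as x and north as y: jogger velocity = (-7.593, 4.037) km/h; cyclist velocity = (25.800, 0.000) km/h.
Velocity of jogger relative to cyclist = (-7.593, 4.037) − (25.800, 0.000) = (-33.393, 4.037) km/h.
Magnitude = |(-33.393, 4.037)| = 33.637 km/h.

33.6 km/h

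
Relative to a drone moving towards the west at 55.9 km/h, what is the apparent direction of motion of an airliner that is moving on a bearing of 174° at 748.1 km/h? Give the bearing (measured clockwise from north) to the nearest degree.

170°

Taking east as x and north as y: airliner velocity = (78.198, -744.002) km/h; drone velocity = (-55.900, 0.000) km/h.
Velocity of airliner relative to drone = (78.198, -744.002) − (-55.900, 0.000) = (134.098, -744.002) km/h.
Bearing = atan2(134.10, -744.00) = 169.78° clockwise from north.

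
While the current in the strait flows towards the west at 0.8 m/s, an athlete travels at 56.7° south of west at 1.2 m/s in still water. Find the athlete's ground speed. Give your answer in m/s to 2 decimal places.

Taking east as x and north as y: velocity relative to the water = (-0.659, -1.003) m/s; the water relative to ground = (-0.800, 0.000) m/s.
Velocity relative to ground = (-0.659, -1.003) + (-0.800, 0.000) = (-1.459, -1.003) m/s.
Speed = |(-1.459, -1.003)| = 1.770 m/s.

1.77 m/s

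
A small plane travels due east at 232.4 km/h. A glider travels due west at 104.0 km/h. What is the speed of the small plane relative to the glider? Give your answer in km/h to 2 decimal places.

Taking east as x and north as y: small plane velocity = (232.400, 0.000) km/h; glider velocity = (-104.000, 0.000) km/h.
Velocity of small plane relative to glider = (232.400, 0.000) − (-104.000, 0.000) = (336.400, 0.000) km/h.
Magnitude = |(336.400, 0.000)| = 336.400 km/h.

336.40 km/h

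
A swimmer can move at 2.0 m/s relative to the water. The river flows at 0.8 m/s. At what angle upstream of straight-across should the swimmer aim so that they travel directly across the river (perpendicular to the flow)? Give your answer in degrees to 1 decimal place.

23.6°

To cancel the current, the upstream component of the swimmer's velocity must equal the flow: 2.0 sin θ = 0.8.
sin θ = 0.8 / 2.0 = 0.4000.
θ = arcsin(0.4000) = 23.578°.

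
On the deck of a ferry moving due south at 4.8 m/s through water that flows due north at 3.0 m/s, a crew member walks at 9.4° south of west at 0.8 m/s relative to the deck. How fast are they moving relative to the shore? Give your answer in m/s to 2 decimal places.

2.09 m/s

In east/north components (m/s): crew member relative to ferry = (-0.789, -0.131); ferry relative to water = (0.000, -4.800); water relative to ground = (0.000, 3.000).
Sum = (-0.789, -1.931) m/s.
Speed = |(-0.789, -1.931)| = 2.086 m/s.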